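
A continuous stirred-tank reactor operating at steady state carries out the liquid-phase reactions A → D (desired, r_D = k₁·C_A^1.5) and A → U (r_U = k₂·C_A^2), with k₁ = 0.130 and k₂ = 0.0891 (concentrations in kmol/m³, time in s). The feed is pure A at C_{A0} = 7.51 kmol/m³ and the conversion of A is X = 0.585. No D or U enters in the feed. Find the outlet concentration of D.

Exit C_A = C_{A0}(1−X) = 7.51×0.415 = 3.117 kmol/m³.
Rates in a CSTR are evaluated at the outlet concentration: r_D = 0.130×3.117^1.5 = 0.7153, r_U = 0.0891×3.117^2 = 0.8655.
Fraction of consumed A going to D: r_D/(r_D+r_U) = 0.4525.
C_D = 0.4525·C_{A0}·X = 0.4525×7.51×0.585 = 1.99 kmol/m³.

1.99 kmol/m³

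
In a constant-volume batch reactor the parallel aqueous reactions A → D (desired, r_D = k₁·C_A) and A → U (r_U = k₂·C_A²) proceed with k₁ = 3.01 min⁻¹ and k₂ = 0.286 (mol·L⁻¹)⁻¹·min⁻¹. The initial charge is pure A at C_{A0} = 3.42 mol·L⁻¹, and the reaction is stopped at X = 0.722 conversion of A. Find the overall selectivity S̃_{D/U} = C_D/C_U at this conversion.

4.91

C_A = C_{A0}(1−X) = 0.9508 mol·L⁻¹.
Along a PFR/batch, dC_D/dC_A = −r_D/(r_D+r_U) = −k₁/(k₁+k₂·C_A).
Integrating from C_{A0} to C_A: C_D = (3.01/0.286)·ln[(3.01+0.286·3.42)/(3.01+0.286·0.951)] = 10.52·ln(3.988/3.282) = 2.051 mol·L⁻¹.
C_U = (C_{A0}−C_A)−C_D = 0.4181 mol·L⁻¹; S̃_{D/U} = 2.051/0.4181 = 4.91.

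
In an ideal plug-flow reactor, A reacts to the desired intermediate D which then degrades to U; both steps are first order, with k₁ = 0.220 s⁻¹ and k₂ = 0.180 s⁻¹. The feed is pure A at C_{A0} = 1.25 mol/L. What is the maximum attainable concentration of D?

0.507 mol/L

For a first-order series the maximum intermediate yield is C_{D,max}/C_{A0} = (k₁/k₂)^[k₂/(k₂−k₁)].
= (0.220/0.180)^(0.180/(0.180−0.220)) = (1.222)^(-4.500) = 0.4053.
C_{D,max} = 0.4053×1.25 = 0.507 mol/L.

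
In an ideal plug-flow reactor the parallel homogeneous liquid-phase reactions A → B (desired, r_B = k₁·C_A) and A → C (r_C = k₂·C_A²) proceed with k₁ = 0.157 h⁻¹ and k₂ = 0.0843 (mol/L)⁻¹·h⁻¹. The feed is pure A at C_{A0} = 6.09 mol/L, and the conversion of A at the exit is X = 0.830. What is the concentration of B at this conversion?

1.88 mol/L

C_A = C_{A0}(1−X) = 1.035 mol/L.
Along a PFR/batch, dC_B/dC_A = −r_B/(r_B+r_C) = −k₁/(k₁+k₂·C_A).
Integrating from C_{A0} to C_A: C_B = (0.157/0.0843)·ln[(0.157+0.0843·6.09)/(0.157+0.0843·1.04)] = 1.862·ln(0.6704/0.2443) = 1.880 mol/L.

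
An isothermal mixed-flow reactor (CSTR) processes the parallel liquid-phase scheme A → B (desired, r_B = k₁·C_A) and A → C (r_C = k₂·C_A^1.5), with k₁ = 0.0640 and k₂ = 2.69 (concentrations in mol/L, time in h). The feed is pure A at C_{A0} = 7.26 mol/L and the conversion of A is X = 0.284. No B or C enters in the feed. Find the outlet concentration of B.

0.0213 mol/L

Exit C_A = C_{A0}(1−X) = 7.26×0.716 = 5.198 mol/L.
In a CSTR the entire volume is at exit conditions, so r_B = 0.0640×5.198 = 0.3327 and r_C = 2.69×5.198^1.5 = 31.88.
Fraction of consumed A going to B: r_B/(r_B+r_C) = 0.01033.
C_B = 0.01033·C_{A0}·X = 0.01033×7.26×0.284 = 0.0213 mol/L.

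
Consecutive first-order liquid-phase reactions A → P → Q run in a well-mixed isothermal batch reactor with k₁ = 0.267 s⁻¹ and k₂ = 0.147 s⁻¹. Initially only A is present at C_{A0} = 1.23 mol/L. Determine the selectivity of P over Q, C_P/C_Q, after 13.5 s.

For first-order series with pure A initially, C_P(t) = k₁C_{A0}/(k₂−k₁)·(e^(−k₁t) − e^(−k₂t)).
e^(−k₁t) = e^(−0.267×13.5) = e^(−3.605) = 0.02720; e^(−k₂t) = e^(−1.984) = 0.1374.
C_P = 0.267×1.23/(0.147−0.267) × (0.02720−0.1374) = (-2.737)×(-0.1102) = 0.3017 mol/L.
C_A = C_{A0}e^(−k₁t) = 0.03346 mol/L, so C_Q = C_{A0}−C_A−C_P = 0.8948 mol/L; C_P/C_Q = 0.337.

0.337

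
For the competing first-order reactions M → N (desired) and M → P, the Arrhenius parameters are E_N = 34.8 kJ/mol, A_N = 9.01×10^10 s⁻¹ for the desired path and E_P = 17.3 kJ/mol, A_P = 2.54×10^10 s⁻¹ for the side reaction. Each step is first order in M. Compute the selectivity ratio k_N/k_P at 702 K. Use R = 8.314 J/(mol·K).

Since both paths have the same order in M, the concentration cancels and S_{N/P} = k_N/k_P = (A_N/A_P)·exp[(E_P−E_N)/(RT)].
(E_P−E_N)/(RT) = (17.3−34.8)×10³/(8.314×702) = -17500/5836 = -2.998.
k_N/k_P = (9.01×10^10/2.54×10^10)·exp(-2.998) = 3.547 × 0.04987 = 0.177.

0.177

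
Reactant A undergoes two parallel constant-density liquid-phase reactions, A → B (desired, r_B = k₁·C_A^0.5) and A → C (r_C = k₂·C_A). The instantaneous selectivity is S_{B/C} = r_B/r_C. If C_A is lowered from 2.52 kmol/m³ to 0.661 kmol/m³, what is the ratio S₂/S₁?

1.95

S_{B/C} = (k₁/k₂)·C_A^-0.5, so S₂/S₁ = (C_{A,2}/C_{A,1})^-0.5.
= (0.661/2.52)^(-0.5) = (0.2623)^(-0.5) = 1.95.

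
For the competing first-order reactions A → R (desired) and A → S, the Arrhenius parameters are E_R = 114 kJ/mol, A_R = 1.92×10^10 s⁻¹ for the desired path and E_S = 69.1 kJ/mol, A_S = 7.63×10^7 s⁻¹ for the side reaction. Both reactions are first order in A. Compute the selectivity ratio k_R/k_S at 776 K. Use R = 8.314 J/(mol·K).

k_R/k_S = (A_R/A_S)·exp[−(E_R−E_S)/(RT)] = (A_R/A_S)·exp[(E_S−E_R)/(RT)].
(E_S−E_R)/(RT) = (69.1−114)×10³/(8.314×776) = -44900/6452 = -6.959.
k_R/k_S = (1.92×10^10/7.63×10^7)·exp(-6.959) = 251.6 × 9.496×10^-4 = 0.239.
Since E_R > E_S, raising the temperature improves selectivity toward R.

0.239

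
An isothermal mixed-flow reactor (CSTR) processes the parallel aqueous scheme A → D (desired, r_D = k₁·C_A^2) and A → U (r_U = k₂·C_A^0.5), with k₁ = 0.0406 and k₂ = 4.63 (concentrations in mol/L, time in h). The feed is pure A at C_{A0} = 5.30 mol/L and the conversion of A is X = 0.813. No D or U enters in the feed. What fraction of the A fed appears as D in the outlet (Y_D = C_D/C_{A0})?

Exit C_A = C_{A0}(1−X) = 5.30×0.187 = 0.9911 mol/L.
In a CSTR the entire volume is at exit conditions, so r_D = 0.0406×0.9911^2 = 0.03988 and r_U = 4.63×0.9911^0.5 = 4.609.
Fraction of consumed A going to D: r_D/(r_D+r_U) = 0.008578.
C_D = 0.008578·C_{A0}·X = 0.008578×5.30×0.813 = 0.0370 mol/L; Y_D = C_D/C_{A0} = 0.00697.

0.00697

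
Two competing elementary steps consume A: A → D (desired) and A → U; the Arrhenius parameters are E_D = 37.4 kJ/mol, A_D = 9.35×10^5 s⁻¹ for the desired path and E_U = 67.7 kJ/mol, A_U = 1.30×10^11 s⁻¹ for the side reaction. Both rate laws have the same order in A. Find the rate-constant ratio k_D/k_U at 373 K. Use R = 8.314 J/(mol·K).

k_D/k_U = (A_D/A_U)·exp[−(E_D−E_U)/(RT)] = (A_D/A_U)·exp[(E_U−E_D)/(RT)].
(E_U−E_D)/(RT) = (67.7−37.4)×10³/(8.314×373) = 30300/3101 = 9.771.
k_D/k_U = (9.35×10^5/1.30×10^11)·exp(9.771) = 7.192×10^-6 × 17512 = 0.126.
Since E_D < E_U, lowering the temperature improves selectivity toward D.

0.126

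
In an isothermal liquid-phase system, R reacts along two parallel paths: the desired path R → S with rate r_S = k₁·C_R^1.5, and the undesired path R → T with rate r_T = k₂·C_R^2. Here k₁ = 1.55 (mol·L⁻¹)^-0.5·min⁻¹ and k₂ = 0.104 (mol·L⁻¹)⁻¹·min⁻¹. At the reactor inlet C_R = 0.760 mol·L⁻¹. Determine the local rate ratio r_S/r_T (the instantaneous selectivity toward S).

S_{S/T} = r_S/r_T = (k₁·C_R^1.5)/(k₂·C_R^2) = (k₁/k₂)·C_R^-0.5.
= (1.55×0.7600^1.5) / (0.104×0.7600^2) = 1.027/0.06007 = 17.1.
The undesired path is higher order in R, so low C_R (CSTR or dilute feed) favours S.

17.1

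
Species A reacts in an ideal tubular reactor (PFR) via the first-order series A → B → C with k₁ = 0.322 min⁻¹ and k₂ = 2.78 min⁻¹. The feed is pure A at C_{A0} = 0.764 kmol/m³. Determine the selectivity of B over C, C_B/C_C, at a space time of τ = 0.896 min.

0.535

For first-order series with pure A initially, C_B(τ) = k₁C_{A0}/(k₂−k₁)·(e^(−k₁τ) − e^(−k₂τ)).
e^(−k₁τ) = e^(−0.322×0.896) = e^(−0.2885) = 0.7494; e^(−k₂τ) = e^(−2.491) = 0.08284.
C_B = 0.322×0.764/(2.78−0.322) × (0.7494−0.08284) = 0.1001×0.6665 = 0.06671 kmol/m³.
C_A = C_{A0}e^(−k₁τ) = 0.5725 kmol/m³, so C_C = C_{A0}−C_A−C_B = 0.1248 kmol/m³; C_B/C_C = 0.535.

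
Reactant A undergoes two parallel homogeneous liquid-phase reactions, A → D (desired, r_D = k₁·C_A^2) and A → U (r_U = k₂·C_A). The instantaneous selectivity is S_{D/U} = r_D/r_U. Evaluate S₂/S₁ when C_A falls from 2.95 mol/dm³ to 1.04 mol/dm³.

0.353

S_{D/U} = (k₁/k₂)·C_A, so S₂/S₁ = (C_{A,2}/C_{A,1}).
= 1.04/2.95 = 0.353.
Selectivity toward D falls as C_A falls — high-concentration operation is favoured.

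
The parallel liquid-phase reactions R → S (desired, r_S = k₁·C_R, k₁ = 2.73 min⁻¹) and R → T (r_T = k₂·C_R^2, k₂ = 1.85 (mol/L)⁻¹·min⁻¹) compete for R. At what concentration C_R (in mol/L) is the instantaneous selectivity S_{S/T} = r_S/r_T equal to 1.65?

0.894 mol/L

S_{S/T} = (k₁/k₂)·C_R⁻¹ ⇒ C_R = (S·k₂/k₁)^(-1).
= (1.65×1.85/2.73)^(-1) = (1.118)^(-1) = 0.894 mol/L.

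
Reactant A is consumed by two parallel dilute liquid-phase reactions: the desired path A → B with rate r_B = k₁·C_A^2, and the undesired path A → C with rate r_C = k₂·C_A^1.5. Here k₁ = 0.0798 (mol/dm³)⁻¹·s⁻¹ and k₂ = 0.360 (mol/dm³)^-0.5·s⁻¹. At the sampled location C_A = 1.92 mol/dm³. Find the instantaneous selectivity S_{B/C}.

0.307

S_{B/C} = r_B/r_C = (k₁·C_A^2)/(k₂·C_A^1.5) = (k₁/k₂)·C_A^0.5.
= (0.0798×1.920^2) / (0.360×1.920^1.5) = 0.2942/0.9578 = 0.307.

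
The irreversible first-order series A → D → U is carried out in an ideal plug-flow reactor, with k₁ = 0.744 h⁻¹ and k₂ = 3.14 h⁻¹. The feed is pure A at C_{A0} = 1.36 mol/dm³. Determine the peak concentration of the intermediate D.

0.206 mol/dm³

For a first-order series the maximum intermediate yield is C_{D,max}/C_{A0} = (k₁/k₂)^[k₂/(k₂−k₁)].
= (0.744/3.14)^(3.14/(3.14−0.744)) = (0.2369)^(1.311) = 0.1515.
C_{D,max} = 0.1515×1.36 = 0.206 mol/dm³.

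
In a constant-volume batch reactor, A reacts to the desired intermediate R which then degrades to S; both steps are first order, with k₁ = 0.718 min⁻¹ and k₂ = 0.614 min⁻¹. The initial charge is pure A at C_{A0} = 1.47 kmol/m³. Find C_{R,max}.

At the optimum, C_{R,max}/C_{A0} = (k₁/k₂)^[k₂/(k₂−k₁)].
= (0.718/0.614)^(0.614/(0.614−0.718)) = (1.169)^(-5.904) = 0.3970.
C_{R,max} = 0.3970×1.47 = 0.584 kmol/m³.

0.584 kmol/m³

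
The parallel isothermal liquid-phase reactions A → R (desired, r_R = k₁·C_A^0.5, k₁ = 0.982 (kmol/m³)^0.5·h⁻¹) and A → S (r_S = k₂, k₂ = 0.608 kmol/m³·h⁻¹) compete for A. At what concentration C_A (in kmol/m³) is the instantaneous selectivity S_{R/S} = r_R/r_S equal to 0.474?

0.0861 kmol/m³

S_{R/S} = (k₁/k₂)·C_A^0.5 ⇒ C_A = (S·k₂/k₁)^(2).
= (0.474×0.608/0.982)^(2) = (0.2935)^(2) = 0.0861 kmol/m³.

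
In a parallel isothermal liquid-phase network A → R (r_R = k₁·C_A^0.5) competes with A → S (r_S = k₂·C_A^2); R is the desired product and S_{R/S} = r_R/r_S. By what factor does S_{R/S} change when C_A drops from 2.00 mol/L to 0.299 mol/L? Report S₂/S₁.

S_{R/S} = (k₁/k₂)·C_A^-1.5, so S₂/S₁ = (C_{A,2}/C_{A,1})^-1.5.
= (0.299/2.00)^(-1.5) = (0.1495)^(-1.5) = 17.3.

17.3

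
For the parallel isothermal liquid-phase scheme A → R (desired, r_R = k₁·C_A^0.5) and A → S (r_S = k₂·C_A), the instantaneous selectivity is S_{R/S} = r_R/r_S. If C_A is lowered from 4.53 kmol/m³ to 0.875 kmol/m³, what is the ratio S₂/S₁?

S_{R/S} = (k₁/k₂)·C_A^-0.5, so S₂/S₁ = (C_{A,2}/C_{A,1})^-0.5.
= (0.875/4.53)^(-0.5) = (0.1932)^(-0.5) = 2.28.
Selectivity toward R rises as C_A falls — low-concentration operation is favoured.

2.28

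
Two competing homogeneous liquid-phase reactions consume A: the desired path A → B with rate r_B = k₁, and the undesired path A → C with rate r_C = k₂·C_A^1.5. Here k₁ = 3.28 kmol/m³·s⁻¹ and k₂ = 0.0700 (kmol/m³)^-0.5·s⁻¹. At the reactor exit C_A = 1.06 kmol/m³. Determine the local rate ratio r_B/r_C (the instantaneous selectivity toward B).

42.9

S_{B/C} = r_B/r_C = (k₁)/(k₂·C_A^1.5) = (k₁/k₂)·C_A^-1.5.
= (3.28) / (0.0700×1.060^1.5) = 3.280/0.07639 = 42.9.
The undesired path is higher order in A, so low C_A (CSTR or dilute feed) favours B.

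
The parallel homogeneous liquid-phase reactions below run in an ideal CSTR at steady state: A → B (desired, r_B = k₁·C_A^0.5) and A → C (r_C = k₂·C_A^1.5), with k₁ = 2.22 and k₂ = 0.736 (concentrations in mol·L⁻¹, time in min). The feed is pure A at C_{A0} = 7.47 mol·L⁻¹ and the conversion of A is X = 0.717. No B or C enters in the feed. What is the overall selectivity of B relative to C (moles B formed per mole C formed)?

Exit C_A = C_{A0}(1−X) = 7.47×0.283 = 2.114 mol·L⁻¹.
In a CSTR the entire volume is at exit conditions, so r_B = 2.22×2.114^0.5 = 3.228 and r_C = 0.736×2.114^1.5 = 2.262.
Overall selectivity = C_B/C_C = r_Bτ/(r_Cτ) = r_B/r_C = 1.43.

1.43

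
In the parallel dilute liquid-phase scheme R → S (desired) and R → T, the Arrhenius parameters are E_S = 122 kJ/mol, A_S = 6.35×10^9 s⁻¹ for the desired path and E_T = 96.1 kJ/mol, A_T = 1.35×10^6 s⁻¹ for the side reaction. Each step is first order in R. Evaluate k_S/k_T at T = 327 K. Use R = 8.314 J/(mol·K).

0.343

k_S/k_T = (A_S/A_T)·exp[−(E_S−E_T)/(RT)] = (A_S/A_T)·exp[(E_T−E_S)/(RT)].
(E_T−E_S)/(RT) = (96.1−122)×10³/(8.314×327) = -25900/2719 = -9.527.
k_S/k_T = (6.35×10^9/1.35×10^6)·exp(-9.527) = 4704 × 7.288×10^-5 = 0.343.
Since E_S > E_T, raising the temperature improves selectivity toward S.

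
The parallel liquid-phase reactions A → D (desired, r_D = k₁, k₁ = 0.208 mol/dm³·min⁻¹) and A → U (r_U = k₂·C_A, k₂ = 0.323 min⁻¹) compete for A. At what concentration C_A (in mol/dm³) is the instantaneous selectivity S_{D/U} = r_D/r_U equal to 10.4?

S_{D/U} = (k₁/k₂)·C_A⁻¹ ⇒ C_A = (S·k₂/k₁)^(-1).
= (10.4×0.323/0.208)^(-1) = (16.15)^(-1) = 0.0619 mol/dm³.

0.0619 mol/dm³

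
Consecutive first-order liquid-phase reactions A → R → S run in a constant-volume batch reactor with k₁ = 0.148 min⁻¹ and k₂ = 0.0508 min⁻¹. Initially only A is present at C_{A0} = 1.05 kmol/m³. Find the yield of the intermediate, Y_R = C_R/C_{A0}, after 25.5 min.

0.382

For first-order series with pure A initially, C_R(t) = k₁C_{A0}/(k₂−k₁)·(e^(−k₁t) − e^(−k₂t)).
e^(−k₁t) = e^(−0.148×25.5) = e^(−3.774) = 0.02296; e^(−k₂t) = e^(−1.295) = 0.2738.
C_R = 0.148×1.05/(0.0508−0.148) × (0.02296−0.2738) = (-1.599)×(-0.2508) = 0.4010 kmol/m³.
Y_R = C_R/C_{A0} = 0.4010/1.05 = 0.382.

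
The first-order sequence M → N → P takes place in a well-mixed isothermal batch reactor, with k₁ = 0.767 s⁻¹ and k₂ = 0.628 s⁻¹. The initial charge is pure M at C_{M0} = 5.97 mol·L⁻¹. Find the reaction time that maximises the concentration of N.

Setting dC_N/dt = 0 gives t_opt = ln(k₂/k₁)/(k₂−k₁).
= ln(0.628/0.767)/(0.628−0.767) = ln(0.8188)/-0.1390 = -0.1999/-0.1390 = 1.44 s.

1.44 s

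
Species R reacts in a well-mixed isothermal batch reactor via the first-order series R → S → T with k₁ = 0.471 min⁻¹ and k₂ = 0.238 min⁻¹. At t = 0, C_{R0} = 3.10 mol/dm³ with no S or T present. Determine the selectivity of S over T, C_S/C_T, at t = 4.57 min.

1.02

The intermediate concentration in a first-order A→B→C sequence is C_S = k₁C_{R0}(e^(−k₁t) − e^(−k₂t))/(k₂−k₁).
e^(−k₁t) = e^(−0.471×4.57) = e^(−2.152) = 0.1162; e^(−k₂t) = e^(−1.088) = 0.3370.
C_S = 0.471×3.10/(0.238−0.471) × (0.1162−0.3370) = (-6.267)×(-0.2208) = 1.384 mol/dm³.
C_R = C_{R0}e^(−k₁t) = 0.3602 mol/dm³, so C_T = C_{R0}−C_R−C_S = 1.356 mol/dm³; C_S/C_T = 1.02.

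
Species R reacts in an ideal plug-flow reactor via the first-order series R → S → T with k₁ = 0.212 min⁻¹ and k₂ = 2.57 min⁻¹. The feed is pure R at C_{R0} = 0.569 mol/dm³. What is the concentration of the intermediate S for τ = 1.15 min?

Solving the coupled first-order balances gives C_S(τ) = [k₁/(k₂−k₁)]·C_{R0}·(e^(−k₁τ) − e^(−k₂τ)).
e^(−k₁τ) = e^(−0.212×1.15) = e^(−0.2438) = 0.7836; e^(−k₂τ) = e^(−2.955) = 0.05205.
C_S = 0.212×0.569/(2.57−0.212) × (0.7836−0.05205) = 0.05116×0.7316 = 0.03743 mol/dm³.

0.0374 mol/dm³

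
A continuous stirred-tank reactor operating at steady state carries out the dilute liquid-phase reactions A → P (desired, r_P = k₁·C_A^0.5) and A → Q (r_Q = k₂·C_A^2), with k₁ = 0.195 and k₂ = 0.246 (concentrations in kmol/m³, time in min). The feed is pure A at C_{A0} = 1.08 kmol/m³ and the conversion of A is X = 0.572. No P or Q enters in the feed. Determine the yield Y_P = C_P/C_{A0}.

Exit C_A = C_{A0}(1−X) = 1.08×0.428 = 0.4622 kmol/m³.
A CSTR operates uniformly at the exit composition, giving r_P = 0.1326 and r_Q = 0.05256 (each k·C_A^n at C_A = 0.4622).
Fraction of consumed A going to P: r_P/(r_P+r_Q) = 0.7161.
C_P = 0.7161·C_{A0}·X = 0.7161×1.08×0.572 = 0.442 kmol/m³; Y_P = C_P/C_{A0} = 0.410.

0.410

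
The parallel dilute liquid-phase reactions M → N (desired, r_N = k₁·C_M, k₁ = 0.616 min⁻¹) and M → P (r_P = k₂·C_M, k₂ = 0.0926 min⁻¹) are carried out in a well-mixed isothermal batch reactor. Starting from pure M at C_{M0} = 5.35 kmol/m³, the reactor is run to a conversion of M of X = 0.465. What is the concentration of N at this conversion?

2.16 kmol/m³

C_M = C_{M0}(1−X) = 2.862 kmol/m³.
Both paths are first order in M, so the instantaneous fraction to N is constant: dC_N/d(−C_M) = k₁/(k₁+k₂) = 0.8693.
C_N = 0.8693·(C_{M0}−C_M) = 0.8693×2.488 = 2.16 kmol/m³.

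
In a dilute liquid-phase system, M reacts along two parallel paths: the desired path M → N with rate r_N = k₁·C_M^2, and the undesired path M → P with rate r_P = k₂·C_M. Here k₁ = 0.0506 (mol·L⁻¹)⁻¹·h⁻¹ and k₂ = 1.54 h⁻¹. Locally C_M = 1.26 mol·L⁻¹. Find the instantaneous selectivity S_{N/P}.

0.0414

S_{N/P} = r_N/r_P = (k₁·C_M^2)/(k₂·C_M) = (k₁/k₂)·C_M.
= (0.0506×1.260^2) / (1.54×1.260) = 0.08033/1.940 = 0.0414.
Since the desired path is higher order in M, keeping C_M high (PFR or concentrated feed) favours N.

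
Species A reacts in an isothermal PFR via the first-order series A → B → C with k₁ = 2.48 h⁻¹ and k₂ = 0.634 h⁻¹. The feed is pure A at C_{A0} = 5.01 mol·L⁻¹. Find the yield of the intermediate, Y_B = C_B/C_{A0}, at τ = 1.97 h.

For first-order series with pure A initially, C_B(τ) = k₁C_{A0}/(k₂−k₁)·(e^(−k₁τ) − e^(−k₂τ)).
e^(−k₁τ) = e^(−2.48×1.97) = e^(−4.886) = 0.007555; e^(−k₂τ) = e^(−1.249) = 0.2868.
C_B = 2.48×5.01/(0.634−2.48) × (0.007555−0.2868) = (-6.731)×(-0.2792) = 1.879 mol·L⁻¹.
Y_B = C_B/C_{A0} = 1.879/5.01 = 0.375.

0.375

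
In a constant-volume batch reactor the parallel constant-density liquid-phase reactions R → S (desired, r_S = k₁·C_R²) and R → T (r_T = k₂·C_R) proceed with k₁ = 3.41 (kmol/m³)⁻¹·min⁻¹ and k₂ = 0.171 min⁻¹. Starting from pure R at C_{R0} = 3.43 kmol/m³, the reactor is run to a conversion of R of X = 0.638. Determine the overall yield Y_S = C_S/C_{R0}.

C_R = C_{R0}(1−X) = 1.242 kmol/m³.
Along a PFR/batch, dC_T/dC_R = −r_T/(r_S+r_T) = −k₂/(k₂+k₁·C_R).
Integrating from C_{R0} to C_R: C_T = (0.171/3.41)·ln[(0.171+3.41·3.43)/(0.171+3.41·1.24)] = 0.05015·ln(11.87/4.405) = 0.04970 kmol/m³.
Then C_S = (C_{R0}−C_R) − C_T = 2.188 − 0.04970 = 2.139 kmol/m³.
Y_S = C_S/C_{R0} = 2.139/3.43 = 0.624.

0.624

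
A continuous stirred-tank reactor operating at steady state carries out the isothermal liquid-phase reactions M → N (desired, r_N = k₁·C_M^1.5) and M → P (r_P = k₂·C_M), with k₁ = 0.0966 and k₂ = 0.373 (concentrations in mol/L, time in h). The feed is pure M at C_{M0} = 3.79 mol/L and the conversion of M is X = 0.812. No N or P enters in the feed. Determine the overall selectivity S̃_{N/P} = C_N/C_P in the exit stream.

Exit C_M = C_{M0}(1−X) = 3.79×0.188 = 0.7125 mol/L.
In a CSTR the entire volume is at exit conditions, so r_N = 0.0966×0.7125^1.5 = 0.05810 and r_P = 0.373×0.7125 = 0.2658.
Overall selectivity = C_N/C_P = r_Nτ/(r_Pτ) = r_N/r_P = 0.219.

0.219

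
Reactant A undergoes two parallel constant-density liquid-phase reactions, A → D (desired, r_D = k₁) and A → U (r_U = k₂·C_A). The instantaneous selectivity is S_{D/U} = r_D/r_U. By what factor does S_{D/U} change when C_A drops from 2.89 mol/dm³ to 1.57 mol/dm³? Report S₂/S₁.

S_{D/U} = (k₁/k₂)·C_A⁻¹, so S₂/S₁ = (C_{A,2}/C_{A,1})⁻¹.
= 2.89/1.57 = 1.84.

1.84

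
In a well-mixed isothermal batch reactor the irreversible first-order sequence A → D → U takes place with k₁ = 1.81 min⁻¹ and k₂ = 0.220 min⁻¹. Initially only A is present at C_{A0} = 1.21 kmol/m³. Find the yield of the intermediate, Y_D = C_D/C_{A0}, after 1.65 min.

0.734

For first-order series with pure A initially, C_D(t) = k₁C_{A0}/(k₂−k₁)·(e^(−k₁t) − e^(−k₂t)).
e^(−k₁t) = e^(−1.81×1.65) = e^(−2.986) = 0.05046; e^(−k₂t) = e^(−0.3630) = 0.6956.
C_D = 1.81×1.21/(0.220−1.81) × (0.05046−0.6956) = (-1.377)×(-0.6451) = 0.8886 kmol/m³.
Y_D = C_D/C_{A0} = 0.8886/1.21 = 0.734.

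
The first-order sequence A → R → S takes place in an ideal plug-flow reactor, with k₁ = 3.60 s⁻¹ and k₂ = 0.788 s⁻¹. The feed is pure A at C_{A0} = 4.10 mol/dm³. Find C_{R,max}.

2.68 mol/dm³

Evaluating C_R at τ_opt = ln(k₂/k₁)/(k₂−k₁) gives C_{R,max}/C_{A0} = (k₁/k₂)^[k₂/(k₂−k₁)].
= (3.60/0.788)^(0.788/(0.788−3.60)) = (4.569)^(-0.2802) = 0.6533.
C_{R,max} = 0.6533×4.10 = 2.68 mol/dm³.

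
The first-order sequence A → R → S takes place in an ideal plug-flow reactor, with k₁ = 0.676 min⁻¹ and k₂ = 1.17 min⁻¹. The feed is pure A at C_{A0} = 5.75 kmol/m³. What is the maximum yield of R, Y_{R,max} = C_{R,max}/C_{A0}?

At the optimum, C_{R,max}/C_{A0} = (k₁/k₂)^[k₂/(k₂−k₁)].
= (0.676/1.17)^(1.17/(1.17−0.676)) = (0.5778)^(2.368) = 0.2727.

0.273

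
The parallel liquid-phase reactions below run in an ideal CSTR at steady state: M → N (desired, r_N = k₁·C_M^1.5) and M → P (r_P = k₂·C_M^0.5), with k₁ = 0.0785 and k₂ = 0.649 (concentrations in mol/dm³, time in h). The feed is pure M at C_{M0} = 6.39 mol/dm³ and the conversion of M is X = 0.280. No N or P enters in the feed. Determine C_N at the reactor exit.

Exit C_M = C_{M0}(1−X) = 6.39×0.720 = 4.601 mol/dm³.
In a CSTR the entire volume is at exit conditions, so r_N = 0.0785×4.601^1.5 = 0.7747 and r_P = 0.649×4.601^0.5 = 1.392.
Fraction of consumed M going to N: r_N/(r_N+r_P) = 0.3575.
C_N = 0.3575·C_{M0}·X = 0.3575×6.39×0.280 = 0.640 mol/dm³.

0.640 mol/dm³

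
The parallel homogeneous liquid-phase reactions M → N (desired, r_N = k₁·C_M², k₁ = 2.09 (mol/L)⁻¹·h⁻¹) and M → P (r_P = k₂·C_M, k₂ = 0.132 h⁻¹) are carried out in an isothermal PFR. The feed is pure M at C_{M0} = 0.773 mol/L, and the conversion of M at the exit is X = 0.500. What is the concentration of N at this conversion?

C_M = C_{M0}(1−X) = 0.3865 mol/L.
Along a PFR/batch, dC_P/dC_M = −r_P/(r_N+r_P) = −k₂/(k₂+k₁·C_M).
Integrating from C_{M0} to C_M: C_P = (0.132/2.09)·ln[(0.132+2.09·0.773)/(0.132+2.09·0.387)] = 0.06316·ln(1.748/0.9398) = 0.03918 mol/L.
Then C_N = (C_{M0}−C_M) − C_P = 0.3865 − 0.03918 = 0.3473 mol/L.

0.347 mol/L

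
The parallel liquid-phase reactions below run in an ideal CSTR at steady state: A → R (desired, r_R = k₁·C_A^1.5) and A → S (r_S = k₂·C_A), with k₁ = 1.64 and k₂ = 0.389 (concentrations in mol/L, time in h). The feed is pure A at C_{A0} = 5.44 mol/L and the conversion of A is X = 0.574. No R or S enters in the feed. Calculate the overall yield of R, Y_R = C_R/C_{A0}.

Exit C_A = C_{A0}(1−X) = 5.44×0.426 = 2.317 mol/L.
Rates in a CSTR are evaluated at the outlet concentration: r_R = 1.64×2.317^1.5 = 5.786, r_S = 0.389×2.317 = 0.9015.
Fraction of consumed A going to R: r_R/(r_R+r_S) = 0.8652.
C_R = 0.8652·C_{A0}·X = 0.8652×5.44×0.574 = 2.70 mol/L; Y_R = C_R/C_{A0} = 0.497.

0.497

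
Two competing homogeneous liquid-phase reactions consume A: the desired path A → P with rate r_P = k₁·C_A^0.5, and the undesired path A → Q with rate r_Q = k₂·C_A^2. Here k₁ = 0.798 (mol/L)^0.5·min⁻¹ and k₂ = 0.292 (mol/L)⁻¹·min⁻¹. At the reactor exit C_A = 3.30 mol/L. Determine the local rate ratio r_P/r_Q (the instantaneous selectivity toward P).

0.456

S_{P/Q} = r_P/r_Q = (k₁·C_A^0.5)/(k₂·C_A^2) = (k₁/k₂)·C_A^-1.5.
= (0.798×3.300^0.5) / (0.292×3.300^2) = 1.450/3.180 = 0.456.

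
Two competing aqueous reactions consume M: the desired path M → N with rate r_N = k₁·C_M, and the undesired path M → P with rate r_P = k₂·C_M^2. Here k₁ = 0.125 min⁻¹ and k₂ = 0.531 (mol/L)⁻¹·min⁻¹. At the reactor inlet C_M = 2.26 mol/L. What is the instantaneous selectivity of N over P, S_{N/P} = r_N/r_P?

0.104

S_{N/P} = r_N/r_P = (k₁·C_M)/(k₂·C_M^2) = (k₁/k₂)·C_M⁻¹.
= (0.125×2.260) / (0.531×2.260^2) = 0.2825/2.712 = 0.104.
The undesired path is higher order in M, so low C_M (CSTR or dilute feed) favours N.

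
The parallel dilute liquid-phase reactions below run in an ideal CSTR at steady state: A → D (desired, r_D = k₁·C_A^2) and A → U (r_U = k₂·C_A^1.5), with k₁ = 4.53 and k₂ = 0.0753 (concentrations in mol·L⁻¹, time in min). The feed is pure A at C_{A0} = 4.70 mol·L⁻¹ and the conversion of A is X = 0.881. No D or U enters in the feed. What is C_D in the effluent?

Exit C_A = C_{A0}(1−X) = 4.70×0.119 = 0.5593 mol·L⁻¹.
A CSTR operates uniformly at the exit composition, giving r_D = 1.417 and r_U = 0.03150 (each k·C_A^n at C_A = 0.5593).
Fraction of consumed A going to D: r_D/(r_D+r_U) = 0.9783.
C_D = 0.9783·C_{A0}·X = 0.9783×4.70×0.881 = 4.05 mol·L⁻¹.

4.05 mol·L⁻¹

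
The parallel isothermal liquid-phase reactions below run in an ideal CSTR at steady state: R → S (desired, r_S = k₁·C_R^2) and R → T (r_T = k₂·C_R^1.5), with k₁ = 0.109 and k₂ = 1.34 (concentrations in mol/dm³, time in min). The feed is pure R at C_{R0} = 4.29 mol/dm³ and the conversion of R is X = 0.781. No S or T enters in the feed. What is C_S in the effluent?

Exit C_R = C_{R0}(1−X) = 4.29×0.219 = 0.9395 mol/dm³.
A CSTR operates uniformly at the exit composition, giving r_S = 0.09621 and r_T = 1.220 (each k·C_R^n at C_R = 0.9395).
Fraction of consumed R going to S: r_S/(r_S+r_T) = 0.07308.
C_S = 0.07308·C_{R0}·X = 0.07308×4.29×0.781 = 0.245 mol/dm³.

0.245 mol/dm³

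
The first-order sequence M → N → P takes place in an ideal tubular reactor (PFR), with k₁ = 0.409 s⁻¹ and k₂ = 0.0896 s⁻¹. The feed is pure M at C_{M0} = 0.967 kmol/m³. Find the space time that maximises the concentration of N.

4.75 s

Setting dC_N/dτ = 0 gives τ_opt = ln(k₂/k₁)/(k₂−k₁).
= ln(0.0896/0.409)/(0.0896−0.409) = ln(0.2191)/-0.3194 = -1.518/-0.3194 = 4.75 s.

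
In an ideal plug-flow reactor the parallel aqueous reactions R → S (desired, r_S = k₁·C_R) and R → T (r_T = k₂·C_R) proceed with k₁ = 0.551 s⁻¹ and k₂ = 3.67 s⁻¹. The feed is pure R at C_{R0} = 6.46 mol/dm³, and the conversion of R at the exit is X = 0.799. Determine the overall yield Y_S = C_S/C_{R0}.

0.104

C_R = C_{R0}(1−X) = 1.298 mol/dm³.
Both paths are first order in R, so the instantaneous fraction to S is constant: dC_S/d(−C_R) = k₁/(k₁+k₂) = 0.1305.
C_S = 0.1305·(C_{R0}−C_R) = 0.1305×5.162 = 0.674 mol/dm³.
Y_S = C_S/C_{R0} = 0.6738/6.46 = 0.104.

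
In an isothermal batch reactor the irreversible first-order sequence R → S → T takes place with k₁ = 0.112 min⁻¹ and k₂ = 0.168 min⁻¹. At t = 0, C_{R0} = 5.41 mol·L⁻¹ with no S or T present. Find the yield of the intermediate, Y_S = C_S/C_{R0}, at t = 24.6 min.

Solving the coupled first-order balances gives C_S(t) = [k₁/(k₂−k₁)]·C_{R0}·(e^(−k₁t) − e^(−k₂t)).
e^(−k₁t) = e^(−0.112×24.6) = e^(−2.755) = 0.06360; e^(−k₂t) = e^(−4.133) = 0.01604.
C_S = 0.112×5.41/(0.168−0.112) × (0.06360−0.01604) = 10.82×0.04756 = 0.5146 mol·L⁻¹.
Y_S = C_S/C_{R0} = 0.5146/5.41 = 0.0951.

0.0951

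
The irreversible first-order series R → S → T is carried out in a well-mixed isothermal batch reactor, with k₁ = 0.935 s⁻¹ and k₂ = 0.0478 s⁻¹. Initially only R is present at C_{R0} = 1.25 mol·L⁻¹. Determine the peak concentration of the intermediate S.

For a first-order series the maximum intermediate yield is C_{S,max}/C_{R0} = (k₁/k₂)^[k₂/(k₂−k₁)].
= (0.935/0.0478)^(0.0478/(0.0478−0.935)) = (19.56)^(-0.05388) = 0.8520.
C_{S,max} = 0.8520×1.25 = 1.06 mol·L⁻¹.

1.06 mol·L⁻¹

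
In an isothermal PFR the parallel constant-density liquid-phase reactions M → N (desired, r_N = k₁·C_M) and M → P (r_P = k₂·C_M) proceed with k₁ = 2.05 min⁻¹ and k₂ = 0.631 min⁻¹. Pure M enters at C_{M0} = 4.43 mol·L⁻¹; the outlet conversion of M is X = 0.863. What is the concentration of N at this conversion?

2.92 mol·L⁻¹

C_M = C_{M0}(1−X) = 0.6069 mol·L⁻¹.
Both paths are first order in M, so the instantaneous fraction to N is constant: dC_N/d(−C_M) = k₁/(k₁+k₂) = 0.7646.
C_N = 0.7646·(C_{M0}−C_M) = 0.7646×3.823 = 2.92 mol·L⁻¹.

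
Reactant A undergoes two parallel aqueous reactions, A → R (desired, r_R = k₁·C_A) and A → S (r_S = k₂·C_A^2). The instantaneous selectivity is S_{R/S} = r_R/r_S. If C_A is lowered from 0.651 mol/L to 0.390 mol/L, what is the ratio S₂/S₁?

S_{R/S} = (k₁/k₂)·C_A⁻¹, so S₂/S₁ = (C_{A,2}/C_{A,1})⁻¹.
= 0.651/0.390 = 1.67.

1.67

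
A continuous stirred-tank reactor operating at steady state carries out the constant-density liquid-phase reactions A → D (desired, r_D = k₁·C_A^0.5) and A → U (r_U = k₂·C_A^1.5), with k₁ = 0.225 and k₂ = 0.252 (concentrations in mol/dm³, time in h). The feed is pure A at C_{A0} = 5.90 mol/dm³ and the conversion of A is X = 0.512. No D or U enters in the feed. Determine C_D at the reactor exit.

0.715 mol/dm³

Exit C_A = C_{A0}(1−X) = 5.90×0.488 = 2.879 mol/dm³.
In a CSTR the entire volume is at exit conditions, so r_D = 0.225×2.879^0.5 = 0.3818 and r_U = 0.252×2.879^1.5 = 1.231.
Fraction of consumed A going to D: r_D/(r_D+r_U) = 0.2367.
C_D = 0.2367·C_{A0}·X = 0.2367×5.90×0.512 = 0.715 mol/dm³.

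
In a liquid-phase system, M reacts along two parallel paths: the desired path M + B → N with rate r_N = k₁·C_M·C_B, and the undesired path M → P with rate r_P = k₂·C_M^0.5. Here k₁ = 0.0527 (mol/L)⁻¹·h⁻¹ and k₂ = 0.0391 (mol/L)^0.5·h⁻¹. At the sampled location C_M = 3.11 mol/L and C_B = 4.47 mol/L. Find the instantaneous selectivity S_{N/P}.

S_{N/P} = r_N/r_P = (k₁·C_M·C_B)/(k₂·C_M^0.5) = (k₁/k₂)·C_M^0.5·C_B.
= (0.0527×3.110×4.470) / (0.0391×3.110^0.5) = 0.7326/0.06895 = 10.6.
Since the desired path is higher order in M, keeping C_M high (PFR or concentrated feed) favours N.

10.6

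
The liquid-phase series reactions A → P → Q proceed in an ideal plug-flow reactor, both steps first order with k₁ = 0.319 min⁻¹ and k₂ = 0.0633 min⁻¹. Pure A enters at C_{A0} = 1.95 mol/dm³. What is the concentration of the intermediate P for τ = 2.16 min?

0.900 mol/dm³

For first-order series with pure A initially, C_P(τ) = k₁C_{A0}/(k₂−k₁)·(e^(−k₁τ) − e^(−k₂τ)).
e^(−k₁τ) = e^(−0.319×2.16) = e^(−0.6890) = 0.5021; e^(−k₂τ) = e^(−0.1367) = 0.8722.
C_P = 0.319×1.95/(0.0633−0.319) × (0.5021−0.8722) = (-2.433)×(-0.3701) = 0.9005 mol/dm³.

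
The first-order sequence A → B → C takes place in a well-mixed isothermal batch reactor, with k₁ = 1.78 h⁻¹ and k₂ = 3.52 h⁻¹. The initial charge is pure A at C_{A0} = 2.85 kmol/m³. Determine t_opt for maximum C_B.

0.392 h

For first-order series the maximum of C_B occurs at t_opt = ln(k₂/k₁)/(k₂−k₁).
= ln(3.52/1.78)/(3.52−1.78) = ln(1.978)/1.740 = 0.6818/1.740 = 0.392 h.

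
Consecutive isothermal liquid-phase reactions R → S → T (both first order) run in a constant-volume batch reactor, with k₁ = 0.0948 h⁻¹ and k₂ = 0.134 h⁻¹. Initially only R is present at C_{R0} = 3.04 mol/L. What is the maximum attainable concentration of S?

0.931 mol/L

Evaluating C_S at t_opt = ln(k₂/k₁)/(k₂−k₁) gives C_{S,max}/C_{R0} = (k₁/k₂)^[k₂/(k₂−k₁)].
= (0.0948/0.134)^(0.134/(0.134−0.0948)) = (0.7075)^(3.418) = 0.3064.
C_{S,max} = 0.3064×3.04 = 0.931 mol/L.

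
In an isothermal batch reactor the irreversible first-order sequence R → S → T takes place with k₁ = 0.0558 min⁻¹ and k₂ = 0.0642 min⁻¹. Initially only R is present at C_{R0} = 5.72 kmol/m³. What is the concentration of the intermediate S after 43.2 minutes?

The intermediate concentration in a first-order A→B→C sequence is C_S = k₁C_{R0}(e^(−k₁t) − e^(−k₂t))/(k₂−k₁).
e^(−k₁t) = e^(−0.0558×43.2) = e^(−2.411) = 0.08977; e^(−k₂t) = e^(−2.773) = 0.06245.
C_S = 0.0558×5.72/(0.0642−0.0558) × (0.08977−0.06245) = 38.00×0.02732 = 1.038 kmol/m³.

1.04 kmol/m³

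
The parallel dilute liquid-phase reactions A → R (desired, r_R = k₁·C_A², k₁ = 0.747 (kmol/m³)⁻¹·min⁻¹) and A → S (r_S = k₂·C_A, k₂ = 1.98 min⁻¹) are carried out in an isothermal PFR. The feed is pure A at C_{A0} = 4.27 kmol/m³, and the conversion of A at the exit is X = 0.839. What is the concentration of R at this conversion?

C_A = C_{A0}(1−X) = 0.6875 kmol/m³.
Along a PFR/batch, dC_S/dC_A = −r_S/(r_R+r_S) = −k₂/(k₂+k₁·C_A).
Integrating from C_{A0} to C_A: C_S = (1.98/0.747)·ln[(1.98+0.747·4.27)/(1.98+0.747·0.687)] = 2.651·ln(5.170/2.494) = 1.933 kmol/m³.
Then C_R = (C_{A0}−C_A) − C_S = 3.583 − 1.933 = 1.650 kmol/m³.

1.65 kmol/m³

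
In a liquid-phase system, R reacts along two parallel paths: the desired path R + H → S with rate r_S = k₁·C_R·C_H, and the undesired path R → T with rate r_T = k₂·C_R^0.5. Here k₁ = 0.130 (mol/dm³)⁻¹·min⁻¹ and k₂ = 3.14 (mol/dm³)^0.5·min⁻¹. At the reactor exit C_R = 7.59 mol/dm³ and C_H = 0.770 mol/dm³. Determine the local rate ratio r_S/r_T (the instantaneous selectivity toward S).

0.0878

S_{S/T} = r_S/r_T = (k₁·C_R·C_H)/(k₂·C_R^0.5) = (k₁/k₂)·C_R^0.5·C_H.
= (0.130×7.590×0.7700) / (3.14×7.590^0.5) = 0.7598/8.651 = 0.0878.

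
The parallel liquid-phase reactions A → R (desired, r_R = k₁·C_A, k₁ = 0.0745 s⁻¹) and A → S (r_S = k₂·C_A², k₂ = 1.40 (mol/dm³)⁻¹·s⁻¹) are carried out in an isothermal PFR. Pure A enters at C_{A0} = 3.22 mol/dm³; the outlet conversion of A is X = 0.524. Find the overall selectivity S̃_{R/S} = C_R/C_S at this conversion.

C_A = C_{A0}(1−X) = 1.533 mol/dm³.
Along a PFR/batch, dC_R/dC_A = −r_R/(r_R+r_S) = −k₁/(k₁+k₂·C_A).
Integrating from C_{A0} to C_A: C_R = (0.0745/1.40)·ln[(0.0745+1.40·3.22)/(0.0745+1.40·1.53)] = 0.05321·ln(4.582/2.220) = 0.03856 mol/dm³.
C_S = (C_{A0}−C_A)−C_R = 1.649 mol/dm³; S̃_{R/S} = 0.03856/1.649 = 0.0234.

0.0234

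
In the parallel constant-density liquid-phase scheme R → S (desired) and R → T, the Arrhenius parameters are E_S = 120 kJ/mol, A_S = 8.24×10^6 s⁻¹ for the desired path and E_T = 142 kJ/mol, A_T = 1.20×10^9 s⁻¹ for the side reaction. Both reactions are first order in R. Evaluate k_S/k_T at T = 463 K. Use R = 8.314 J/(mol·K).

2.08

Since both paths have the same order in R, the concentration cancels and S_{S/T} = k_S/k_T = (A_S/A_T)·exp[(E_T−E_S)/(RT)].
(E_T−E_S)/(RT) = (142−120)×10³/(8.314×463) = 22000/3849 = 5.715.
k_S/k_T = (8.24×10^6/1.20×10^9)·exp(5.715) = 0.006867 × 303.4 = 2.08.
Since E_S < E_T, lowering the temperature improves selectivity toward S.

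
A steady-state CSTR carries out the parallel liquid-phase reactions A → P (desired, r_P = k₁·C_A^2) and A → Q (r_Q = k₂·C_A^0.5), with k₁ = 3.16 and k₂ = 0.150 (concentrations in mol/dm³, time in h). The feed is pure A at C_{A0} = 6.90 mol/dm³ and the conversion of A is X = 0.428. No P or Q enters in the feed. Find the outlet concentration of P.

Exit C_A = C_{A0}(1−X) = 6.90×0.572 = 3.947 mol/dm³.
Rates in a CSTR are evaluated at the outlet concentration: r_P = 3.16×3.947^2 = 49.22, r_Q = 0.150×3.947^0.5 = 0.2980.
Fraction of consumed A going to P: r_P/(r_P+r_Q) = 0.9940.
C_P = 0.9940·C_{A0}·X = 0.9940×6.90×0.428 = 2.94 mol/dm³.

2.94 mol/dm³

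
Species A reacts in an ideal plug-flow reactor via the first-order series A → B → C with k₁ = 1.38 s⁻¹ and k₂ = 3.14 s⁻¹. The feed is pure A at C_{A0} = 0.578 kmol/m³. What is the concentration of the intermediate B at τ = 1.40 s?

For first-order series with pure A initially, C_B(τ) = k₁C_{A0}/(k₂−k₁)·(e^(−k₁τ) − e^(−k₂τ)).
e^(−k₁τ) = e^(−1.38×1.40) = e^(−1.932) = 0.1449; e^(−k₂τ) = e^(−4.396) = 0.01233.
C_B = 1.38×0.578/(3.14−1.38) × (0.1449−0.01233) = 0.4532×0.1325 = 0.06006 kmol/m³.

0.0601 kmol/m³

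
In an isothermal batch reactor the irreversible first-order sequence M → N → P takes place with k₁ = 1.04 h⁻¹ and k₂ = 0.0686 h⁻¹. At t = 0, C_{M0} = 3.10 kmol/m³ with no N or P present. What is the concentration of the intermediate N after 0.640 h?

1.47 kmol/m³

For first-order series with pure M initially, C_N(t) = k₁C_{M0}/(k₂−k₁)·(e^(−k₁t) − e^(−k₂t)).
e^(−k₁t) = e^(−1.04×0.640) = e^(−0.6656) = 0.5140; e^(−k₂t) = e^(−0.04390) = 0.9570.
C_N = 1.04×3.10/(0.0686−1.04) × (0.5140−0.9570) = (-3.319)×(-0.4431) = 1.471 kmol/m³.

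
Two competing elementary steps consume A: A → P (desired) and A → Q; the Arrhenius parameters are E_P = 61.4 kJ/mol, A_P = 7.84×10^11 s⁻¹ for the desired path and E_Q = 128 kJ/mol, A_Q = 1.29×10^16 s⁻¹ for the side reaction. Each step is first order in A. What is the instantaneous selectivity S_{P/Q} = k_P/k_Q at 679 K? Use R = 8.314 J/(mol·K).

With equal orders, S_{P/Q} = k_P/k_Q = (A_P/A_Q)·exp[(E_Q−E_P)/(RT)].
(E_Q−E_P)/(RT) = (128−61.4)×10³/(8.314×679) = 66600/5645 = 11.80.
k_P/k_Q = (7.84×10^11/1.29×10^16)·exp(11.80) = 6.078×10^-5 × 1.329×10^5 = 8.08.

8.08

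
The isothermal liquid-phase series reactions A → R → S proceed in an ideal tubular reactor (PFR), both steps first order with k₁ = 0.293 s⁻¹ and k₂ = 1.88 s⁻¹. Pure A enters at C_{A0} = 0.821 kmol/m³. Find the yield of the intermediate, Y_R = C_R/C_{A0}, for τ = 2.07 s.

For first-order series with pure A initially, C_R(τ) = k₁C_{A0}/(k₂−k₁)·(e^(−k₁τ) − e^(−k₂τ)).
e^(−k₁τ) = e^(−0.293×2.07) = e^(−0.6065) = 0.5453; e^(−k₂τ) = e^(−3.892) = 0.02041.
C_R = 0.293×0.821/(1.88−0.293) × (0.5453−0.02041) = 0.1516×0.5248 = 0.07955 kmol/m³.
Y_R = C_R/C_{A0} = 0.07955/0.821 = 0.0969.

0.0969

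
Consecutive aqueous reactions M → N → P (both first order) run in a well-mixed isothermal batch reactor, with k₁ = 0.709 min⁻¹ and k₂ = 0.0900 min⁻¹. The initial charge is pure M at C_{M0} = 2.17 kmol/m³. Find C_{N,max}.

At the optimum, C_{N,max}/C_{M0} = (k₁/k₂)^[k₂/(k₂−k₁)].
= (0.709/0.0900)^(0.0900/(0.0900−0.709)) = (7.878)^(-0.1454) = 0.7407.
C_{N,max} = 0.7407×2.17 = 1.61 kmol/m³.

1.61 kmol/m³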